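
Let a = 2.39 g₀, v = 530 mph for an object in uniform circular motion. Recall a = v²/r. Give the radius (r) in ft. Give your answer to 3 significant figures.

Rearranging: r = v²/a.
a = 2.39 g₀ = 23.44 m/s²; v = 530 mph = 236.9 m/s.
r = 2395 m
2395 m × (1 ft / 0.3048 m) = 7858 ft

7860 ft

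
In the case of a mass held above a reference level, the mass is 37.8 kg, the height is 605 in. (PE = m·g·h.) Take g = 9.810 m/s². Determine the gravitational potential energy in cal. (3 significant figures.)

1360 cal

PE is given directly by: PE = mgh.
m = 37.8 kg; h = 605 in = 15.37 m; g = 9.810 m/s².
PE = 5698 J
5698 J × (1 cal / 4.184 J) = 1362 cal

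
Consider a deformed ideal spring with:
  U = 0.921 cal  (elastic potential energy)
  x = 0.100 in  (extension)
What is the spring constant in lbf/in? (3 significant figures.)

6820 lbf/in

Rearranging: k = 2U/x².
U = 0.921 cal = 3.853 J; x = 0.100 in = 0.002540 m.
k = 1.195×10^6 N/m
1.195×10^6 N/m × (1 lbf/in / 175.1 N/m) = 6821 lbf/in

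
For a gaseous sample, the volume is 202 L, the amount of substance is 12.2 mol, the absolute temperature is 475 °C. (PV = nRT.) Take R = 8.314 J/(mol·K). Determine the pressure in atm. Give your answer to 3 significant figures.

3.71 atm

From the ideal-gas law: P = nRT/V.
V = 202 L = 0.2020 m³; n = 12.2 mol; T = 475 °C = 748.1 K; R = 8.314 J/(mol·K).
P = 3.757×10^5 Pa  (the unit combination reduces to kg/(m·s²) = Pa)
3.757×10^5 Pa × (1 atm / 1.013×10^5 Pa) = 3.708 atm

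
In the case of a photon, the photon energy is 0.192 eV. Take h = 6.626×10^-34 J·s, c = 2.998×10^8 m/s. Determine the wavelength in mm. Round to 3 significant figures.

Solving E = h·c/λ for λ: λ = hc/E.
E = 0.192 eV = 3.076×10^-20 J; h = 6.626×10^-34 J·s; c = 2.998×10^8 m/s.
λ = 6.458×10^-6 m
6.458×10^-6 m × (1 mm / 0.001000 m) = 0.006458 mm

0.00646 mm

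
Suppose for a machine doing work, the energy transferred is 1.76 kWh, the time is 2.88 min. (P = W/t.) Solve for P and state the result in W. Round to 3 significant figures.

P is given directly by: P = W/t.
W = 1.76 kWh = 6.336×10^6 J; t = 2.88 min = 172.8 s.
P = 36667 W  (the unit combination reduces to kg·m²/s³ = W)

36700 W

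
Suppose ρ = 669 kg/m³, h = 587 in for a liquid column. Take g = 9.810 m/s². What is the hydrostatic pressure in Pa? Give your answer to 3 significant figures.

Directly: P = ρgh.
ρ = 669 kg/m³; h = 587 in = 14.91 m; g = 9.810 m/s².
P = 97851 Pa

97900 Pa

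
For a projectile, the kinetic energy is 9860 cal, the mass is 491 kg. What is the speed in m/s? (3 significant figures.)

13.0 m/s

Solving KE = ½mv² for v: v = √(2·KE/m).
KE = 9860 cal = 41254 J; m = 491 kg.
v = 12.96 m/s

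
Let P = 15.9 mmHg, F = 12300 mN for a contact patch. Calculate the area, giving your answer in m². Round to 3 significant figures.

0.00580 m²

Solving P = F/A for A: A = F/P.
P = 15.9 mmHg = 2120 Pa; F = 12300 mN = 12.30 N.
A = 0.005802 m²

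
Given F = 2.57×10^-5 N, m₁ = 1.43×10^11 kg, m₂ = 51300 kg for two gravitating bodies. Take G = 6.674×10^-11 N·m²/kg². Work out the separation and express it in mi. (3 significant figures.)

85.8 mi

Rearranging F = G·m₁·m₂/r² for r: r = √(G·m₁m₂/F).
F = 2.57×10^-5 N; m₁ = 1.43×10^11 kg; m₂ = 51300 kg; G = 6.674×10^-11 N·m²/kg².
r = 1.380×10^5 m
1.380×10^5 m × (1 mi / 1609 m) = 85.76 mi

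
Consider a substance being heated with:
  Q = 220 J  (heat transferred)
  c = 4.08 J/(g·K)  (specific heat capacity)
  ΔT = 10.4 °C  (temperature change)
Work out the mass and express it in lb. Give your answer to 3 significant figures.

Rearranging: m = Q/(c·ΔT).
Q = 220 J; c = 4.08 J/(g·K) = 4080 J/(kg·K); ΔT = 10.4 °C = 10.40 K.
m = 0.005185 kg
0.005185 kg × (1 lb / 0.4536 kg) = 0.01143 lb

0.0114 lb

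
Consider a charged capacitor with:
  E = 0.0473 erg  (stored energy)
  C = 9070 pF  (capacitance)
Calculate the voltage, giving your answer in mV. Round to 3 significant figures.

Rearranging E = ½C·V² for V: V = √(2E/C).
E = 0.0473 erg = 4.730×10^-9 J; C = 9070 pF = 9.070×10^-9 F.
V = 1.021 V
1.021 V × (1 mV / 0.001000 V) = 1021 mV

1020 mV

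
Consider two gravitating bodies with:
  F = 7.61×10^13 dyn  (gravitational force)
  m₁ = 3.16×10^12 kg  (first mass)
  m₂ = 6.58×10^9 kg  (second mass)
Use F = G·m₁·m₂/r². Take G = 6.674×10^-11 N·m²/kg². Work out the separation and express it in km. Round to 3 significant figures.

Rearranging F = G·m₁·m₂/r² for r: r = √(G·m₁m₂/F).
F = 7.61×10^13 dyn = 7.610×10^8 N; m₁ = 3.16×10^12 kg; m₂ = 6.58×10^9 kg; G = 6.674×10^-11 N·m²/kg².
r = 42.70 m
42.70 m × (1 km / 1000 m) = 0.04270 km

0.0427 km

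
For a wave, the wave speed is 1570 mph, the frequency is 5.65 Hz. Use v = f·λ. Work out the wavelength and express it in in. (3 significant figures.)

Solving v = f·λ for λ: λ = v/f.
v = 1570 mph = 701.9 m/s; f = 5.65 Hz.
λ = 124.2 m
124.2 m × (1 in / 0.02540 m) = 4891 in

4890 in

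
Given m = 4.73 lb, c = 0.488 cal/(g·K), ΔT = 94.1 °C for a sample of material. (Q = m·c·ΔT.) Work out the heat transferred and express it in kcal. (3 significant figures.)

98.5 kcal

Q is given directly by: Q = mcΔT.
m = 4.73 lb = 2.145 kg; c = 0.488 cal/(g·K) = 2042 J/(kg·K); ΔT = 94.1 °C = 94.10 K.
Q = 4.122×10^5 J  (the unit combination reduces to kg·m²/s² = J)
4.122×10^5 J × (1 kcal / 4184 J) = 98.52 kcal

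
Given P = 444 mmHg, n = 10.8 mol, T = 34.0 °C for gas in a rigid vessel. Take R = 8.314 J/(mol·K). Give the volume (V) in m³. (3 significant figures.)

0.466 m³

Rearranging PV = nRT for V: V = nRT/P.
P = 444 mmHg = 59195 Pa; n = 10.8 mol; T = 34.0 °C = 307.1 K; R = 8.314 J/(mol·K).
V = 0.4659 m³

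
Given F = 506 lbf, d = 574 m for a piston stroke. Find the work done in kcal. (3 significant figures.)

W is given directly by: W = F·d.
F = 506 lbf = 2251 N; d = 574 m.
W = 1.292×10^6 J
1.292×10^6 J × (1 kcal / 4184 J) = 308.8 kcal

309 kcal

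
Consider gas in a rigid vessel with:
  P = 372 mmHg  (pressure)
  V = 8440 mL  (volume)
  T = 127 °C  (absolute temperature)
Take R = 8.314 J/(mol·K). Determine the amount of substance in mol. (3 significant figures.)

From the ideal-gas law: n = PV/(RT).
P = 372 mmHg = 49596 Pa; V = 8440 mL = 0.008440 m³; T = 127 °C = 400.1 K; R = 8.314 J/(mol·K).
n = 0.1258 mol

0.126 mol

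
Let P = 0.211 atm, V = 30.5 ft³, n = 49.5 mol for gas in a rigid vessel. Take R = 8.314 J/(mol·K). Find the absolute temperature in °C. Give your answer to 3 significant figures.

Rearranging PV = nRT for T: T = PV/(nR).
P = 0.211 atm = 21380 Pa; V = 30.5 ft³ = 0.8637 m³; n = 49.5 mol; R = 8.314 J/(mol·K).
T = 44.87 K
44.87 K − 273.15 = -228.3 °C

-228 °C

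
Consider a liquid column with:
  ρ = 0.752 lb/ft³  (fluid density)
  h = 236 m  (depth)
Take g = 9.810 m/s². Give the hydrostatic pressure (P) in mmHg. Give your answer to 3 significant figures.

P is given directly by: P = ρgh.
ρ = 0.752 lb/ft³ = 12.05 kg/m³; h = 236 m; g = 9.810 m/s².
P = 27888 Pa
27888 Pa × (1 mmHg / 133.3 Pa) = 209.2 mmHg

209 mmHg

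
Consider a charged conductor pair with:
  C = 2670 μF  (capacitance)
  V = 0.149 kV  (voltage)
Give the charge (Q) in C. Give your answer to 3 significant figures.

0.398 C

Rearranging C = Q/V for Q: Q = CV.
C = 2670 μF = 0.002670 F; V = 0.149 kV = 149.0 V.
Q = 0.3978 C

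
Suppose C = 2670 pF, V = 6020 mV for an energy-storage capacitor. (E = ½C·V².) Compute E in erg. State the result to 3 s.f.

0.484 erg

Directly: E = ½CV².
C = 2670 pF = 2.670×10^-9 F; V = 6020 mV = 6.020 V.
E = 4.838×10^-8 J  (the unit combination reduces to kg·m²/s² = J)
4.838×10^-8 J × (1 erg / 1.000×10^-7 J) = 0.4838 erg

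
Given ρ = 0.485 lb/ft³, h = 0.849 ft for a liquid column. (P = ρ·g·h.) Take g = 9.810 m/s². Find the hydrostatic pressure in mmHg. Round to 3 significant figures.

0.148 mmHg

P is given directly by: P = ρgh.
ρ = 0.485 lb/ft³ = 7.769 kg/m³; h = 0.849 ft = 0.2588 m; g = 9.810 m/s².
P = 19.72 Pa  (the unit combination reduces to kg/(m·s²) = Pa)
19.72 Pa × (1 mmHg / 133.3 Pa) = 0.1479 mmHg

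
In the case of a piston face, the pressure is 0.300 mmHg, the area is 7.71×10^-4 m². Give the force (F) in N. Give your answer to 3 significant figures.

Solving P = F/A for F: F = P·A.
P = 0.300 mmHg = 40.00 Pa; A = 7.71×10^-4 m².
F = 0.03084 N

0.0308 N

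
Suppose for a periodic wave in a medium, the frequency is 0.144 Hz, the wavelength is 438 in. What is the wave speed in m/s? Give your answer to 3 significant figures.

v is given directly by: v = fλ.
f = 0.144 Hz; λ = 438 in = 11.13 m.
v = 1.602 m/s

1.60 m/s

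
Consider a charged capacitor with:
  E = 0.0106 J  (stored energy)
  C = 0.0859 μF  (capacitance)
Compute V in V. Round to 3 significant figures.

Rearranging E = ½C·V² for V: V = √(2E/C).
E = 0.0106 J; C = 0.0859 μF = 8.590×10^-8 F.
V = 496.8 V  (the unit combination reduces to kg·m²/(A·s³) = V)

497 V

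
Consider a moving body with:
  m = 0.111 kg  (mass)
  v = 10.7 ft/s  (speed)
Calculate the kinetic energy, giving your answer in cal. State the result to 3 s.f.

0.141 cal

Directly: KE = ½mv².
m = 0.111 kg; v = 10.7 ft/s = 3.261 m/s.
KE = 0.5903 J
0.5903 J × (1 cal / 4.184 J) = 0.1411 cal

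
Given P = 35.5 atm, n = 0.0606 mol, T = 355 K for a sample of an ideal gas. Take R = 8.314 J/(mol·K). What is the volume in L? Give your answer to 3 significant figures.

Rearranging: V = nRT/P.
P = 35.5 atm = 3.597×10^6 Pa; n = 0.0606 mol; T = 355 K; R = 8.314 J/(mol·K).
V = 4.972×10^-5 m³
4.972×10^-5 m³ × (1 L / 0.001000 m³) = 0.04972 L

0.0497 L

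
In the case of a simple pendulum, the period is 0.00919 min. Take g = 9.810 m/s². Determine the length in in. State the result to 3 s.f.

2.97 in

Solving T = 2π√(L/g) for L: L = g·(T/2π)².
T = 0.00919 min = 0.5514 s; g = 9.810 m/s².
L = 0.07555 m
0.07555 m × (1 in / 0.02540 m) = 2.974 in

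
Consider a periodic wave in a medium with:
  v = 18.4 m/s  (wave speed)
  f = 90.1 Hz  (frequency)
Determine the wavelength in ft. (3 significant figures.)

Rearranging: λ = v/f.
v = 18.4 m/s; f = 90.1 Hz.
λ = 0.2042 m
0.2042 m × (1 ft / 0.3048 m) = 0.6700 ft

0.670 ft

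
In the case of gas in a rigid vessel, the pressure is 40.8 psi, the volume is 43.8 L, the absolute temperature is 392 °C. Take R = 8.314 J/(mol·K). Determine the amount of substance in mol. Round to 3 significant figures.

From the ideal-gas law: n = PV/(RT).
P = 40.8 psi = 2.813×10^5 Pa; V = 43.8 L = 0.04380 m³; T = 392 °C = 665.1 K; R = 8.314 J/(mol·K).
n = 2.228 mol

2.23 mol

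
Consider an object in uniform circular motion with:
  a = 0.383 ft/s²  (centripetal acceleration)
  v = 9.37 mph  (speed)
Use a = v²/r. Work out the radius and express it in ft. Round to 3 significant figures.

Rearranging: r = v²/a.
a = 0.383 ft/s² = 0.1167 m/s²; v = 9.37 mph = 4.189 m/s.
r = 150.3 m
150.3 m × (1 ft / 0.3048 m) = 493.1 ft

493 ft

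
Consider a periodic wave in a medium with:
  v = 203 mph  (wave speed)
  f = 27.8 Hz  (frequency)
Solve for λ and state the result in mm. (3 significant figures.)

3260 mm

Rearranging v = f·λ for λ: λ = v/f.
v = 203 mph = 90.75 m/s; f = 27.8 Hz.
λ = 3.264 m
3.264 m × (1 mm / 0.001000 m) = 3264 mm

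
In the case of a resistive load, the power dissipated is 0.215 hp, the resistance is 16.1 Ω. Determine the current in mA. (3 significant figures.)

3160 mA

Solving P = I²R for I: I = √(P/R).
P = 0.215 hp = 160.3 W; R = 16.1 Ω.
I = 3.156 A
3.156 A × (1 mA / 0.001000 A) = 3156 mA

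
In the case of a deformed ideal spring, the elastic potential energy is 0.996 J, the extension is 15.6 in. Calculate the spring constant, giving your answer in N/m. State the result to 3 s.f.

Rearranging: k = 2U/x².
U = 0.996 J; x = 15.6 in = 0.3962 m.
k = 12.69 N/m

12.7 N/m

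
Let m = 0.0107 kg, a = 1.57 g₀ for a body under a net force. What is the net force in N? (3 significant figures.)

From Newton's second law: F = m·a.
m = 0.0107 kg; a = 1.57 g₀ = 15.40 m/s².
F = 0.1647 N  (the unit combination reduces to kg·m/s² = N)

0.165 N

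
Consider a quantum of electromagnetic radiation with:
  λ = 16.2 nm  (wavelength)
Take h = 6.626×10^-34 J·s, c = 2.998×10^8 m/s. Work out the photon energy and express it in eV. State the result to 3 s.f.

76.5 eV

Directly: E = hc/λ.
λ = 16.2 nm = 1.620×10^-8 m; h = 6.626×10^-34 J·s; c = 2.998×10^8 m/s.
E = 1.226×10^-17 J
1.226×10^-17 J × (1 eV / 1.602×10^-19 J) = 76.53 eV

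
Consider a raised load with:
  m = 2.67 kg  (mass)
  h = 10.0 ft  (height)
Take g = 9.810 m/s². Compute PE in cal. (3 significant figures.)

PE is given directly by: PE = mgh.
m = 2.67 kg; h = 10.0 ft = 3.048 m; g = 9.810 m/s².
PE = 79.84 J
79.84 J × (1 cal / 4.184 J) = 19.08 cal

19.1 cal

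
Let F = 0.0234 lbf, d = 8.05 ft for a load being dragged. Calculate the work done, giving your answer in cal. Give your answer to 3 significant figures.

W is given directly by: W = F·d.
F = 0.0234 lbf = 0.1041 N; d = 8.05 ft = 2.454 m.
W = 0.2554 J
0.2554 J × (1 cal / 4.184 J) = 0.06104 cal

0.0610 cal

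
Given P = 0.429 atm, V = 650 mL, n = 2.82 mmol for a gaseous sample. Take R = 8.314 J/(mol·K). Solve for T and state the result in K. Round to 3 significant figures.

From the ideal-gas law: T = PV/(nR).
P = 0.429 atm = 43468 Pa; V = 650 mL = 6.500×10^-4 m³; n = 2.82 mmol = 0.002820 mol; R = 8.314 J/(mol·K).
T = 1205 K

1210 K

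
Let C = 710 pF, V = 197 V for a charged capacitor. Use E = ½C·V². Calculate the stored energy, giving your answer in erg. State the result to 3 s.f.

138 erg

E is given directly by: E = ½CV².
C = 710 pF = 7.100×10^-10 F; V = 197 V.
E = 1.378×10^-5 J
1.378×10^-5 J × (1 erg / 1.000×10^-7 J) = 137.8 erg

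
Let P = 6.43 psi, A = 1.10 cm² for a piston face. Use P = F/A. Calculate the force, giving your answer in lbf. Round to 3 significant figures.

Solving P = F/A for F: F = P·A.
P = 6.43 psi = 44333 Pa; A = 1.10 cm² = 1.100×10^-4 m².
F = 4.877 N  (the unit combination reduces to kg·m/s² = N)
4.877 N × (1 lbf / 4.448 N) = 1.096 lbf

1.10 lbf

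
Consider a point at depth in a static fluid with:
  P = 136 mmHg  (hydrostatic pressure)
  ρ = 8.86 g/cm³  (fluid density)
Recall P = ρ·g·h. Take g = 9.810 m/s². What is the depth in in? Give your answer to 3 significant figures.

8.21 in

Rearranging P = ρ·g·h for h: h = P/(ρ·g).
P = 136 mmHg = 18132 Pa; ρ = 8.86 g/cm³ = 8860 kg/m³; g = 9.810 m/s².
h = 0.2086 m
0.2086 m × (1 in / 0.02540 m) = 8.213 in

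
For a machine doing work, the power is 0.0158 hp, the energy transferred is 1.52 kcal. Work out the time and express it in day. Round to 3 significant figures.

0.00625 day

Rearranging: t = W/P.
P = 0.0158 hp = 11.78 W; W = 1.52 kcal = 6360 J.
t = 539.8 s
539.8 s × (1 day / 86400 s) = 0.006247 day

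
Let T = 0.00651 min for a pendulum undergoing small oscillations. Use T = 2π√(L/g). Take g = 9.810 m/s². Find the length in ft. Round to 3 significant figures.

0.124 ft

Rearranging: L = g·(T/2π)².
T = 0.00651 min = 0.3906 s; g = 9.810 m/s².
L = 0.03791 m
0.03791 m × (1 ft / 0.3048 m) = 0.1244 ft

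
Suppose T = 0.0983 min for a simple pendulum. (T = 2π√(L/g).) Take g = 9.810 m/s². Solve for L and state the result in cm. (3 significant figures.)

Rearranging T = 2π√(L/g) for L: L = g·(T/2π)².
T = 0.0983 min = 5.898 s; g = 9.810 m/s².
L = 8.644 m
8.644 m × (1 cm / 0.01000 m) = 864.4 cm

864 cm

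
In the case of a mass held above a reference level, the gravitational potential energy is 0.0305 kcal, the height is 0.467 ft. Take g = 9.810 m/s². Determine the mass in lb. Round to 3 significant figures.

Rearranging: m = PE/(g·h).
PE = 0.0305 kcal = 127.6 J; h = 0.467 ft = 0.1423 m; g = 9.810 m/s².
m = 91.39 kg
91.39 kg × (1 lb / 0.4536 kg) = 201.5 lb

201 lb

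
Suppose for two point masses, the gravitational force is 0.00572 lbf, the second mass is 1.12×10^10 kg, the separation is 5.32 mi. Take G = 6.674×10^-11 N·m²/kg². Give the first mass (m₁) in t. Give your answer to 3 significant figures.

2500 t

From Newton's law of gravitation: m₁ = F·r²/(G·m₂).
F = 0.00572 lbf = 0.02544 N; m₂ = 1.12×10^10 kg; r = 5.32 mi = 8562 m; G = 6.674×10^-11 N·m²/kg².
m₁ = 2.495×10^6 kg
2.495×10^6 kg × (1 t / 1000 kg) = 2495 t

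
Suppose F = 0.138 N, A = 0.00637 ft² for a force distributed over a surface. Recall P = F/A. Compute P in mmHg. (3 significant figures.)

P is given directly by: P = F/A.
F = 0.138 N; A = 0.00637 ft² = 5.918×10^-4 m².
P = 233.2 Pa
233.2 Pa × (1 mmHg / 133.3 Pa) = 1.749 mmHg

1.75 mmHg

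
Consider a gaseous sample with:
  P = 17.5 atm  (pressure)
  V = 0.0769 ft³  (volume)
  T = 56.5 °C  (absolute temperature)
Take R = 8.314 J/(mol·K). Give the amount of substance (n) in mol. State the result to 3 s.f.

From the ideal-gas law: n = PV/(RT).
P = 17.5 atm = 1.773×10^6 Pa; V = 0.0769 ft³ = 0.002178 m³; T = 56.5 °C = 329.6 K; R = 8.314 J/(mol·K).
n = 1.409 mol

1.41 mol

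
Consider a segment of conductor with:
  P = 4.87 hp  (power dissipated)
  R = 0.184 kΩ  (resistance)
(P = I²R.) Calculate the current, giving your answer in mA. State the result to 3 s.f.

4440 mA

Solving P = I²R for I: I = √(P/R).
P = 4.87 hp = 3632 W; R = 0.184 kΩ = 184.0 Ω.
I = 4.443 A
4.443 A × (1 mA / 0.001000 A) = 4443 mA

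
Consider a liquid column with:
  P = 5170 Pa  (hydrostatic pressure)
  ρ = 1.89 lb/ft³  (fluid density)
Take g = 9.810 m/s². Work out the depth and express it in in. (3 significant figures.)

Solving P = ρ·g·h for h: h = P/(ρ·g).
P = 5170 Pa; ρ = 1.89 lb/ft³ = 30.27 kg/m³; g = 9.810 m/s².
h = 17.41 m
17.41 m × (1 in / 0.02540 m) = 685.3 in

685 in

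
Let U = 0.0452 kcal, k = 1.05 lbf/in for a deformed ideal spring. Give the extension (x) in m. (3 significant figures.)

Rearranging: x = √(2U/k).
U = 0.0452 kcal = 189.1 J; k = 1.05 lbf/in = 183.9 N/m.
x = 1.434 m

1.43 m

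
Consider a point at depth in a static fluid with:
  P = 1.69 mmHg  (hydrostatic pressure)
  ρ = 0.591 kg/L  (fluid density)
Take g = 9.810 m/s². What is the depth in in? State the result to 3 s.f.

1.53 in

Solving P = ρ·g·h for h: h = P/(ρ·g).
P = 1.69 mmHg = 225.3 Pa; ρ = 0.591 kg/L = 591.0 kg/m³; g = 9.810 m/s².
h = 0.03886 m
0.03886 m × (1 in / 0.02540 m) = 1.530 in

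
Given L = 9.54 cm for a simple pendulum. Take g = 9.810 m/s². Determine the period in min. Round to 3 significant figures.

T is given directly by: T = 2π√(L/g).
L = 9.54 cm = 0.09540 m; g = 9.810 m/s².
T = 0.6196 s
0.6196 s × (1 min / 60.00 s) = 0.01033 min

0.0103 min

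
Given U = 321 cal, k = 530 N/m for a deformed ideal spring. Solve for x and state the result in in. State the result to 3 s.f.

88.6 in

Rearranging: x = √(2U/k).
U = 321 cal = 1343 J; k = 530 N/m.
x = 2.251 m
2.251 m × (1 in / 0.02540 m) = 88.63 in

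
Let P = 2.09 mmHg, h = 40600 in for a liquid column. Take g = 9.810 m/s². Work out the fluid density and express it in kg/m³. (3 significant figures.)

Rearranging: ρ = P/(g·h).
P = 2.09 mmHg = 278.6 Pa; h = 40600 in = 1031 m; g = 9.810 m/s².
ρ = 0.02754 kg/m³

0.0275 kg/m³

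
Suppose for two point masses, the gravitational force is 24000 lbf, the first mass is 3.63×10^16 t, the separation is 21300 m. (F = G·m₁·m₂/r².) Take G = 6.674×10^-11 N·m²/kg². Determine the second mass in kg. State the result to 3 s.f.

Rearranging F = G·m₁·m₂/r² for m₂: m₂ = F·r²/(G·m₁).
F = 24000 lbf = 1.068×10^5 N; m₁ = 3.63×10^16 t = 3.630×10^19 kg; r = 21300 m; G = 6.674×10^-11 N·m²/kg².
m₂ = 19992 kg

20000 kg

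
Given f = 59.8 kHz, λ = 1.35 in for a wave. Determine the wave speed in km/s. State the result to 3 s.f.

2.05 km/s

Directly: v = fλ.
f = 59.8 kHz = 59800 Hz; λ = 1.35 in = 0.03429 m.
v = 2051 m/s
2051 m/s × (1 km/s / 1000 m/s) = 2.051 km/s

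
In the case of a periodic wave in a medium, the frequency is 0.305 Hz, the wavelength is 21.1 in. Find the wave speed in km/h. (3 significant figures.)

Directly: v = fλ.
f = 0.305 Hz; λ = 21.1 in = 0.5359 m.
v = 0.1635 m/s
0.1635 m/s × (1 km/h / 0.2778 m/s) = 0.5885 km/h

0.588 km/h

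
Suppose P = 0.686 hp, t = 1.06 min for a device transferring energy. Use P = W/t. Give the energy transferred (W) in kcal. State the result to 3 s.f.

7.78 kcal

Rearranging: W = P·t.
P = 0.686 hp = 511.6 W; t = 1.06 min = 63.60 s.
W = 32535 J
32535 J × (1 kcal / 4184 J) = 7.776 kcal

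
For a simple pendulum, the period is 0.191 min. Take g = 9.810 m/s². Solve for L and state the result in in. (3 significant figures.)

1280 in

Rearranging: L = g·(T/2π)².
T = 0.191 min = 11.46 s; g = 9.810 m/s².
L = 32.63 m
32.63 m × (1 in / 0.02540 m) = 1285 in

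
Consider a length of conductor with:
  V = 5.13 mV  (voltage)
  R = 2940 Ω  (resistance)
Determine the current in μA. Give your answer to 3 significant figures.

1.74 μA

From Ohm's law: I = V/R.
V = 5.13 mV = 0.005130 V; R = 2940 Ω.
I = 1.745×10^-6 A
1.745×10^-6 A × (1 μA / 1.000×10^-6 A) = 1.745 μA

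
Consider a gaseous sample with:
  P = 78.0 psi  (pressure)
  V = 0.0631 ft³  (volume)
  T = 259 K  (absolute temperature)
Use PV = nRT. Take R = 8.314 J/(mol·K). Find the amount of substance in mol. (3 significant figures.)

0.446 mol

Solving PV = nRT for n: n = PV/(RT).
P = 78.0 psi = 5.378×10^5 Pa; V = 0.0631 ft³ = 0.001787 m³; T = 259 K; R = 8.314 J/(mol·K).
n = 0.4462 mol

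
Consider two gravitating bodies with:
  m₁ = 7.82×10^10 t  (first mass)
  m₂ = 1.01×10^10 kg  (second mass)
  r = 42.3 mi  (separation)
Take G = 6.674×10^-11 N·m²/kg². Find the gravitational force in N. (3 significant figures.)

11400 N

From Newton's law of gravitation: F = Gm₁m₂/r².
m₁ = 7.82×10^10 t = 7.820×10^13 kg; m₂ = 1.01×10^10 kg; r = 42.3 mi = 68075 m; G = 6.674×10^-11 N·m²/kg².
F = 11375 N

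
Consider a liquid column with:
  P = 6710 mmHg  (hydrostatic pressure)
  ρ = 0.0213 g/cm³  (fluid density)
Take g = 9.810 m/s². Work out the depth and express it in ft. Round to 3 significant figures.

Rearranging: h = P/(ρ·g).
P = 6710 mmHg = 8.946×10^5 Pa; ρ = 0.0213 g/cm³ = 21.30 kg/m³; g = 9.810 m/s².
h = 4281 m
4281 m × (1 ft / 0.3048 m) = 14046 ft

14000 ft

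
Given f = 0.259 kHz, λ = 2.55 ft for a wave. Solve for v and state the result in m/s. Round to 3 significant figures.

201 m/s

Directly: v = fλ.
f = 0.259 kHz = 259.0 Hz; λ = 2.55 ft = 0.7772 m.
v = 201.3 m/s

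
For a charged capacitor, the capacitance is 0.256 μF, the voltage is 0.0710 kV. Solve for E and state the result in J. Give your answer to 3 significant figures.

E is given directly by: E = ½CV².
C = 0.256 μF = 2.560×10^-7 F; V = 0.0710 kV = 71.00 V.
E = 6.452×10^-4 J  (the unit combination reduces to kg·m²/s² = J)

6.45×10^-4 J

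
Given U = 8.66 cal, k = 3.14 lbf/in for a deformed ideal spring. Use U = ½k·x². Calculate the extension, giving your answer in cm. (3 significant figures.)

36.3 cm

Rearranging U = ½k·x² for x: x = √(2U/k).
U = 8.66 cal = 36.23 J; k = 3.14 lbf/in = 549.9 N/m.
x = 0.3630 m
0.3630 m × (1 cm / 0.01000 m) = 36.30 cm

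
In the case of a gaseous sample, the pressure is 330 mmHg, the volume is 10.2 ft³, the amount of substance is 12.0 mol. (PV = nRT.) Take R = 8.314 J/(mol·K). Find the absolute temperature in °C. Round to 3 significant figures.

Rearranging PV = nRT for T: T = PV/(nR).
P = 330 mmHg = 43996 Pa; V = 10.2 ft³ = 0.2888 m³; n = 12.0 mol; R = 8.314 J/(mol·K).
T = 127.4 K
127.4 K − 273.15 = -145.8 °C

-146 °C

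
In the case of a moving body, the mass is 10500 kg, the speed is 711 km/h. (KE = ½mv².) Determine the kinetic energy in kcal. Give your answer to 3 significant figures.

KE is given directly by: KE = ½mv².
m = 10500 kg; v = 711 km/h = 197.5 m/s.
KE = 2.048×10^8 J
2.048×10^8 J × (1 kcal / 4184 J) = 48944 kcal

48900 kcal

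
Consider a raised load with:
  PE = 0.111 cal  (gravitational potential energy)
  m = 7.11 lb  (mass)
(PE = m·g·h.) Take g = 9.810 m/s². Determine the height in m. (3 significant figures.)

0.0147 m

Rearranging: h = PE/(m·g).
PE = 0.111 cal = 0.4644 J; m = 7.11 lb = 3.225 kg; g = 9.810 m/s².
h = 0.01468 m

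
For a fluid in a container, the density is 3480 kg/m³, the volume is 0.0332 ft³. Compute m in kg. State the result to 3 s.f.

Rearranging: m = ρV.
ρ = 3480 kg/m³; V = 0.0332 ft³ = 9.401×10^-4 m³.
m = 3.272 kg

3.27 kg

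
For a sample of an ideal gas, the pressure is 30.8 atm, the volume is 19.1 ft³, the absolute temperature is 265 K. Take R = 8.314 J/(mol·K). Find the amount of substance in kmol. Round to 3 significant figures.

0.766 kmol

From the ideal-gas law: n = PV/(RT).
P = 30.8 atm = 3.121×10^6 Pa; V = 19.1 ft³ = 0.5409 m³; T = 265 K; R = 8.314 J/(mol·K).
n = 766.1 mol
766.1 mol × (1 kmol / 1000 mol) = 0.7661 kmol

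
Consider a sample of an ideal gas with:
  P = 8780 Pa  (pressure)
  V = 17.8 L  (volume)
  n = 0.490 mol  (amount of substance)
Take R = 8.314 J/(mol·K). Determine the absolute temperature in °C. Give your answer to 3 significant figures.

-235 °C

From the ideal-gas law: T = PV/(nR).
P = 8780 Pa; V = 17.8 L = 0.01780 m³; n = 0.490 mol; R = 8.314 J/(mol·K).
T = 38.36 K
38.36 K − 273.15 = -234.8 °C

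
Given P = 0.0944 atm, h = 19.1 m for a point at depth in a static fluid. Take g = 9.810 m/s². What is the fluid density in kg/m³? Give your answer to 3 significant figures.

Rearranging P = ρ·g·h for ρ: ρ = P/(g·h).
P = 0.0944 atm = 9565 Pa; h = 19.1 m; g = 9.810 m/s².
ρ = 51.05 kg/m³

51.0 kg/m³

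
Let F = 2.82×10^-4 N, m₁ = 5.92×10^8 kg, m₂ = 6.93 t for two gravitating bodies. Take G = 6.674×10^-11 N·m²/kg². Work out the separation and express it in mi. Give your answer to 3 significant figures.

0.612 mi

Rearranging F = G·m₁·m₂/r² for r: r = √(G·m₁m₂/F).
F = 2.82×10^-4 N; m₁ = 5.92×10^8 kg; m₂ = 6.93 t = 6930 kg; G = 6.674×10^-11 N·m²/kg².
r = 985.4 m
985.4 m × (1 mi / 1609 m) = 0.6123 mi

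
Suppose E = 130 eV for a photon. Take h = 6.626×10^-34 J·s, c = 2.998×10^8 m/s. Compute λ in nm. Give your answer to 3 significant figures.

9.54 nm

Rearranging E = h·c/λ for λ: λ = hc/E.
E = 130 eV = 2.083×10^-17 J; h = 6.626×10^-34 J·s; c = 2.998×10^8 m/s.
λ = 9.537×10^-9 m
9.537×10^-9 m × (1 nm / 1.000×10^-9 m) = 9.537 nm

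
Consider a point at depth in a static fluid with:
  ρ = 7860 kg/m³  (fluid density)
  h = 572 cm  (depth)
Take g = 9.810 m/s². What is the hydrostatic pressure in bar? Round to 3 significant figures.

4.41 bar

Directly: P = ρgh.
ρ = 7860 kg/m³; h = 572 cm = 5.720 m; g = 9.810 m/s².
P = 4.410×10^5 Pa
4.410×10^5 Pa × (1 bar / 1.000×10^5 Pa) = 4.410 bar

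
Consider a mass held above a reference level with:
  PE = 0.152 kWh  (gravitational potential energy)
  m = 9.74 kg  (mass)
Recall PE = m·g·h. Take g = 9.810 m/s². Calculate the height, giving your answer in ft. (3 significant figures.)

Rearranging PE = m·g·h for h: h = PE/(m·g).
PE = 0.152 kWh = 5.472×10^5 J; m = 9.74 kg; g = 9.810 m/s².
h = 5727 m
5727 m × (1 ft / 0.3048 m) = 18789 ft

18800 ft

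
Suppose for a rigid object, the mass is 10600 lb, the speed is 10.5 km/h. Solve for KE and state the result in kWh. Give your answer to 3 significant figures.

0.00568 kWh

KE is given directly by: KE = ½mv².
m = 10600 lb = 4808 kg; v = 10.5 km/h = 2.917 m/s.
KE = 20451 J  (the unit combination reduces to kg·m²/s² = J)
20451 J × (1 kWh / 3.600×10^6 J) = 0.005681 kWh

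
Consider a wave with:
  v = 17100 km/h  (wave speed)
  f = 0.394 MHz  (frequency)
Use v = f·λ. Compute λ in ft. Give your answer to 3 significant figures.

Solving v = f·λ for λ: λ = v/f.
v = 17100 km/h = 4750 m/s; f = 0.394 MHz = 3.940×10^5 Hz.
λ = 0.01206 m
0.01206 m × (1 ft / 0.3048 m) = 0.03955 ft

0.0396 ft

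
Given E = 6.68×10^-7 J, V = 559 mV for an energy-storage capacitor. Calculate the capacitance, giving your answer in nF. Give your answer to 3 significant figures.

4280 nF

Solving E = ½C·V² for C: C = 2E/V².
E = 6.68×10^-7 J; V = 559 mV = 0.5590 V.
C = 4.275×10^-6 F
4.275×10^-6 F × (1 nF / 1.000×10^-9 F) = 4275 nF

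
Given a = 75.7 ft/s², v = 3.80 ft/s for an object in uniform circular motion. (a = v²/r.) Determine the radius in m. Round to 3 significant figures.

0.0581 m

Solving a = v²/r for r: r = v²/a.
a = 75.7 ft/s² = 23.07 m/s²; v = 3.80 ft/s = 1.158 m/s.
r = 0.05814 m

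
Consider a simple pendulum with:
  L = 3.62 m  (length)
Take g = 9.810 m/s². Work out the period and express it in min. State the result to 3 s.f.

Directly: T = 2π√(L/g).
L = 3.62 m; g = 9.810 m/s².
T = 3.817 s
3.817 s × (1 min / 60.00 s) = 0.06361 min

0.0636 min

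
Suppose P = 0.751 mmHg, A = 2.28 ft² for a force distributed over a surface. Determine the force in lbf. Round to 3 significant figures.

4.77 lbf

Rearranging P = F/A for F: F = P·A.
P = 0.751 mmHg = 100.1 Pa; A = 2.28 ft² = 0.2118 m².
F = 21.21 N
21.21 N × (1 lbf / 4.448 N) = 4.768 lbf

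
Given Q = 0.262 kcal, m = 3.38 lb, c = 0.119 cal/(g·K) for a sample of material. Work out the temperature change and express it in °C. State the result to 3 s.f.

1.44 °C

Rearranging: ΔT = Q/(m·c).
Q = 0.262 kcal = 1096 J; m = 3.38 lb = 1.533 kg; c = 0.119 cal/(g·K) = 497.9 J/(kg·K).
ΔT = 1.436 K
Since 1 °C = 1 K, 1.436 °C.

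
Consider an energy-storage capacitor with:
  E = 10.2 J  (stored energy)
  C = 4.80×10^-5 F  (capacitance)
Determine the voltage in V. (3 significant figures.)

Rearranging: V = √(2E/C).
E = 10.2 J; C = 4.80×10^-5 F.
V = 651.9 V  (the unit combination reduces to kg·m²/(A·s³) = V)

652 V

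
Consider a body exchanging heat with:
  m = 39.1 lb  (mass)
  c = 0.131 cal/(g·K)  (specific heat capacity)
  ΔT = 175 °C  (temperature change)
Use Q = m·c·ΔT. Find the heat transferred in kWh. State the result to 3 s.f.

0.473 kWh

Directly: Q = mcΔT.
m = 39.1 lb = 17.74 kg; c = 0.131 cal/(g·K) = 548.1 J/(kg·K); ΔT = 175 °C = 175.0 K.
Q = 1.701×10^6 J
1.701×10^6 J × (1 kWh / 3.600×10^6 J) = 0.4725 kWh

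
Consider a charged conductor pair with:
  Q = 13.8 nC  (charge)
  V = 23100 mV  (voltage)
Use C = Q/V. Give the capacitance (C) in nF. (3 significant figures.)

0.597 nF

Directly: C = Q/V.
Q = 13.8 nC = 1.380×10^-8 C; V = 23100 mV = 23.10 V.
C = 5.974×10^-10 F
5.974×10^-10 F × (1 nF / 1.000×10^-9 F) = 0.5974 nF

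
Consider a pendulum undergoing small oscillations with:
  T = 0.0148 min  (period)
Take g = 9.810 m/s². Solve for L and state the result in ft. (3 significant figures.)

Rearranging T = 2π√(L/g) for L: L = g·(T/2π)².
T = 0.0148 min = 0.8880 s; g = 9.810 m/s².
L = 0.1959 m
0.1959 m × (1 ft / 0.3048 m) = 0.6429 ft

0.643 ft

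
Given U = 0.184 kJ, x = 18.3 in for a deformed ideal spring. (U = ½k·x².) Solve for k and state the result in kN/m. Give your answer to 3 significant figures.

1.70 kN/m

Rearranging U = ½k·x² for k: k = 2U/x².
U = 0.184 kJ = 184.0 J; x = 18.3 in = 0.4648 m.
k = 1703 N/m
1703 N/m × (1 kN/m / 1000 N/m) = 1.703 kN/m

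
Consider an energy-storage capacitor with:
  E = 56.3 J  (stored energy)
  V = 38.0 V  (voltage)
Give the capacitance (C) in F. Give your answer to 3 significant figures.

0.0780 F

Rearranging E = ½C·V² for C: C = 2E/V².
E = 56.3 J; V = 38.0 V.
C = 0.07798 F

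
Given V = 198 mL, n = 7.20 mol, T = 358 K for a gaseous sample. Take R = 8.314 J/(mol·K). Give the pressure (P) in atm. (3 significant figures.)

1070 atm

Directly: P = nRT/V.
V = 198 mL = 1.980×10^-4 m³; n = 7.20 mol; T = 358 K; R = 8.314 J/(mol·K).
P = 1.082×10^8 Pa
1.082×10^8 Pa × (1 atm / 1.013×10^5 Pa) = 1068 atm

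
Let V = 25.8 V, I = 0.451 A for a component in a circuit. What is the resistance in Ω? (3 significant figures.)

From Ohm's law: R = V/I.
V = 25.8 V; I = 0.451 A.
R = 57.21 Ω

57.2 Ω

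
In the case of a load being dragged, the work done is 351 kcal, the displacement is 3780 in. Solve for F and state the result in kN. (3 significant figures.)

Rearranging W = F·d for F: F = W/d.
W = 351 kcal = 1.469×10^6 J; d = 3780 in = 96.01 m.
F = 15296 N  (the unit combination reduces to kg·m/s² = N)
15296 N × (1 kN / 1000 N) = 15.30 kN

15.3 kN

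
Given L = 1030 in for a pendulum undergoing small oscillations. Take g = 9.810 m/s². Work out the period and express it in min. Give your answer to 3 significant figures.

T is given directly by: T = 2π√(L/g).
L = 1030 in = 26.16 m; g = 9.810 m/s².
T = 10.26 s
10.26 s × (1 min / 60.00 s) = 0.1710 min

0.171 min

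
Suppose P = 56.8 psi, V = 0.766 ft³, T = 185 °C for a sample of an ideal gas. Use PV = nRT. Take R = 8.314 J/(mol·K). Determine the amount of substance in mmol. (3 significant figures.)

From the ideal-gas law: n = PV/(RT).
P = 56.8 psi = 3.916×10^5 Pa; V = 0.766 ft³ = 0.02169 m³; T = 185 °C = 458.1 K; R = 8.314 J/(mol·K).
n = 2.230 mol
2.230 mol × (1 mmol / 0.001000 mol) = 2230 mmol

2230 mmol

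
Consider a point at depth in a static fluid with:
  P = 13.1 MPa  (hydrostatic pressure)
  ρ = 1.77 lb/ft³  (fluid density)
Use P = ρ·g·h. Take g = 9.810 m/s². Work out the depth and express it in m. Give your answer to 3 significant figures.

Solving P = ρ·g·h for h: h = P/(ρ·g).
P = 13.1 MPa = 1.310×10^7 Pa; ρ = 1.77 lb/ft³ = 28.35 kg/m³; g = 9.810 m/s².
h = 47099 m

47100 m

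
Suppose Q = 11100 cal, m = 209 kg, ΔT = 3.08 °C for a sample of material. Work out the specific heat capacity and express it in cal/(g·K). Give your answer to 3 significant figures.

0.0172 cal/(g·K)

Rearranging: c = Q/(m·ΔT).
Q = 11100 cal = 46442 J; m = 209 kg; ΔT = 3.08 °C = 3.080 K.
c = 72.15 J/(kg·K)
72.15 J/(kg·K) × (1 cal/(g·K) / 4184 J/(kg·K)) = 0.01724 cal/(g·K)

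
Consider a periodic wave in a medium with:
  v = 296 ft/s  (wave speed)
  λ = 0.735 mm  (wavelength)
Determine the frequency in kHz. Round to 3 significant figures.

123 kHz

Solving v = f·λ for f: f = v/λ.
v = 296 ft/s = 90.22 m/s; λ = 0.735 mm = 7.350×10^-4 m.
f = 1.227×10^5 Hz
1.227×10^5 Hz × (1 kHz / 1000 Hz) = 122.7 kHz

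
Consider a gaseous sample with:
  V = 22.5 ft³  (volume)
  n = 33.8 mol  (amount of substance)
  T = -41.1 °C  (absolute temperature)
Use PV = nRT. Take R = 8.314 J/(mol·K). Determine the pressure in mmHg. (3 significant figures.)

768 mmHg

P is given directly by: P = nRT/V.
V = 22.5 ft³ = 0.6371 m³; n = 33.8 mol; T = -41.1 °C = 232.0 K; R = 8.314 J/(mol·K).
P = 1.023×10^5 Pa
1.023×10^5 Pa × (1 mmHg / 133.3 Pa) = 767.7 mmHg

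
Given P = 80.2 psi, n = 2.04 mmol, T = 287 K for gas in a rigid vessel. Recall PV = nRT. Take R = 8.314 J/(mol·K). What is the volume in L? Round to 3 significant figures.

Solving PV = nRT for V: V = nRT/P.
P = 80.2 psi = 5.530×10^5 Pa; n = 2.04 mmol = 0.002040 mol; T = 287 K; R = 8.314 J/(mol·K).
V = 8.803×10^-6 m³
8.803×10^-6 m³ × (1 L / 0.001000 m³) = 0.008803 L

0.00880 L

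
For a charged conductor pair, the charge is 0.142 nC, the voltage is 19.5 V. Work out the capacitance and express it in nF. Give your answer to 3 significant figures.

C is given directly by: C = Q/V.
Q = 0.142 nC = 1.420×10^-10 C; V = 19.5 V.
C = 7.282×10^-12 F
7.282×10^-12 F × (1 nF / 1.000×10^-9 F) = 0.007282 nF

0.00728 nF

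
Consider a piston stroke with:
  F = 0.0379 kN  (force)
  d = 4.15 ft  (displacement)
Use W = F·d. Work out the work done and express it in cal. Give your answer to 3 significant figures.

Directly: W = F·d.
F = 0.0379 kN = 37.90 N; d = 4.15 ft = 1.265 m.
W = 47.94 J  (the unit combination reduces to kg·m²/s² = J)
47.94 J × (1 cal / 4.184 J) = 11.46 cal

11.5 cal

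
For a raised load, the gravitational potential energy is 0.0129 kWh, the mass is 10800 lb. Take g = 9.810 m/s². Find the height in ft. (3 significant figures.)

3.17 ft

Rearranging: h = PE/(m·g).
PE = 0.0129 kWh = 46440 J; m = 10800 lb = 4899 kg; g = 9.810 m/s².
h = 0.9663 m
0.9663 m × (1 ft / 0.3048 m) = 3.170 ft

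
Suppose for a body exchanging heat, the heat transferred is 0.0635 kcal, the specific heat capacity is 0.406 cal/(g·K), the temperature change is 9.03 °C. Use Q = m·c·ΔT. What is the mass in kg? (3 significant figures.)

Rearranging Q = m·c·ΔT for m: m = Q/(c·ΔT).
Q = 0.0635 kcal = 265.7 J; c = 0.406 cal/(g·K) = 1699 J/(kg·K); ΔT = 9.03 °C = 9.030 K.
m = 0.01732 kg

0.0173 kg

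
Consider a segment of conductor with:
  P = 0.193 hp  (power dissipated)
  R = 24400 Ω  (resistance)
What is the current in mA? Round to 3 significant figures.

Rearranging: I = √(P/R).
P = 0.193 hp = 143.9 W; R = 24400 Ω.
I = 0.07680 A
0.07680 A × (1 mA / 0.001000 A) = 76.80 mA

76.8 mA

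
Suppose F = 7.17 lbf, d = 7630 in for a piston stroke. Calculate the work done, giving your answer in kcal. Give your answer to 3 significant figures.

Directly: W = F·d.
F = 7.17 lbf = 31.89 N; d = 7630 in = 193.8 m.
W = 6181 J
6181 J × (1 kcal / 4184 J) = 1.477 kcal

1.48 kcal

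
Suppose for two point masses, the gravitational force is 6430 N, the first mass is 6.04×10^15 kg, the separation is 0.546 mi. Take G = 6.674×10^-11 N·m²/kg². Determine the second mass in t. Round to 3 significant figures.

Rearranging: m₂ = F·r²/(G·m₁).
F = 6430 N; m₁ = 6.04×10^15 kg; r = 0.546 mi = 878.7 m; G = 6.674×10^-11 N·m²/kg².
m₂ = 12316 kg
12316 kg × (1 t / 1000 kg) = 12.32 t

12.3 t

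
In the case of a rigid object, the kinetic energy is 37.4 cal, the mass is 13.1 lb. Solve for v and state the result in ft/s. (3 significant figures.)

Solving KE = ½mv² for v: v = √(2·KE/m).
KE = 37.4 cal = 156.5 J; m = 13.1 lb = 5.942 kg.
v = 7.257 m/s
7.257 m/s × (1 ft/s / 0.3048 m/s) = 23.81 ft/s

23.8 ft/s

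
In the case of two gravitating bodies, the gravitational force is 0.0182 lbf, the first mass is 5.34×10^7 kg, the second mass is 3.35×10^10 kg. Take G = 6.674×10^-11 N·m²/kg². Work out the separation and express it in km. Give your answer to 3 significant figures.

38.4 km

From Newton's law of gravitation: r = √(G·m₁m₂/F).
F = 0.0182 lbf = 0.08096 N; m₁ = 5.34×10^7 kg; m₂ = 3.35×10^10 kg; G = 6.674×10^-11 N·m²/kg².
r = 38402 m
38402 m × (1 km / 1000 m) = 38.40 km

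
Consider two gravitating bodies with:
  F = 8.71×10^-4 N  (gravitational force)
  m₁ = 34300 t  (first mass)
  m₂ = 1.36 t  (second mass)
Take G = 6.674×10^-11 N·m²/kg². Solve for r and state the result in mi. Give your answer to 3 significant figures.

Solving F = G·m₁·m₂/r² for r: r = √(G·m₁m₂/F).
F = 8.71×10^-4 N; m₁ = 34300 t = 3.430×10^7 kg; m₂ = 1.36 t = 1360 kg; G = 6.674×10^-11 N·m²/kg².
r = 59.79 m
59.79 m × (1 mi / 1609 m) = 0.03715 mi

0.0371 mi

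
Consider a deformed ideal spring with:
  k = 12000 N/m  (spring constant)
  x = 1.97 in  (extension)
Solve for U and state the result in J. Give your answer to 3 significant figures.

15.0 J

Directly: U = ½kx².
k = 12000 N/m; x = 1.97 in = 0.05004 m.
U = 15.02 J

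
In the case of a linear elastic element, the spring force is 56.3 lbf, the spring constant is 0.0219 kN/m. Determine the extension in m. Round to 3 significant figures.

11.4 m

Rearranging: x = F/k.
F = 56.3 lbf = 250.4 N; k = 0.0219 kN/m = 21.90 N/m.
x = 11.44 m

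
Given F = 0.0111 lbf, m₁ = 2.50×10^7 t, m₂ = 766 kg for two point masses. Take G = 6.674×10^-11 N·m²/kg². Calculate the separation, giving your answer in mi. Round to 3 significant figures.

0.100 mi

Rearranging: r = √(G·m₁m₂/F).
F = 0.0111 lbf = 0.04938 N; m₁ = 2.50×10^7 t = 2.500×10^10 kg; m₂ = 766 kg; G = 6.674×10^-11 N·m²/kg².
r = 160.9 m
160.9 m × (1 mi / 1609 m) = 0.09997 mi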